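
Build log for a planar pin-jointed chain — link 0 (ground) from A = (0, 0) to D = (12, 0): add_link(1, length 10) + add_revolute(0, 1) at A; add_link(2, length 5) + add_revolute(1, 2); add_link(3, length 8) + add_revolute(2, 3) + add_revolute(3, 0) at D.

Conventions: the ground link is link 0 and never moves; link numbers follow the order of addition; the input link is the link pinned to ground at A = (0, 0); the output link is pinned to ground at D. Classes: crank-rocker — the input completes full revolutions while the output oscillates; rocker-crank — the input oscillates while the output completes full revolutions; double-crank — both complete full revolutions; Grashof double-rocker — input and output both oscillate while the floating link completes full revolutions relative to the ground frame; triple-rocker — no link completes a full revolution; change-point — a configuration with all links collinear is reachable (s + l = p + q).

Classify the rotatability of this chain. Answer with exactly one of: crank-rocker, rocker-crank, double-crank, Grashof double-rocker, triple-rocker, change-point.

lengths: ground=12, input=10, coupler=5, output=8
sorted: s=5 (shortest), l=12 (longest), p+q=18
s + l = 17 vs p + q = 18
s + l < p + q (Grashof) with shortest = coupler link → Grashof double-rocker

Grashof double-rocker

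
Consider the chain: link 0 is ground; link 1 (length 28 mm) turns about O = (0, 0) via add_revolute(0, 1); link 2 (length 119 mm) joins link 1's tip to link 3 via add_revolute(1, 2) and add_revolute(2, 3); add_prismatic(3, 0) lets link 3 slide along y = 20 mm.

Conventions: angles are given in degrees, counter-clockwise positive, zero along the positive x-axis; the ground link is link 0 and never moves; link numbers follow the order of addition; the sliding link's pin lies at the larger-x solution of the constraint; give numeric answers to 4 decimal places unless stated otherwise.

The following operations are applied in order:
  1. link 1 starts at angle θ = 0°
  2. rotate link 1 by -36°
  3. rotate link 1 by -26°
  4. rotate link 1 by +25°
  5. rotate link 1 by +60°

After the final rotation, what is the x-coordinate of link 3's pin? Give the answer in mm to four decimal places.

geometry: r = 28 mm, L = 119 mm, e = 20 mm; θ starts at 0°
rotate link 1 by -36°: θ ← 0° -36° = -36°
rotate link 1 by -26°: θ ← -36° -26° = -62°
rotate link 1 by +25°: θ ← -62° +25° = -37°
rotate link 1 by +60°: θ ← -37° +60° = 23°
crank pin P = (r cos θ, r sin θ) = (25.774136, 10.940472)
h = r sin θ − e = 10.940472 − 20 = -9.059528
x = r cos θ + √(L² − h²) = 25.774136 + 118.654646 = 144.428782

144.4288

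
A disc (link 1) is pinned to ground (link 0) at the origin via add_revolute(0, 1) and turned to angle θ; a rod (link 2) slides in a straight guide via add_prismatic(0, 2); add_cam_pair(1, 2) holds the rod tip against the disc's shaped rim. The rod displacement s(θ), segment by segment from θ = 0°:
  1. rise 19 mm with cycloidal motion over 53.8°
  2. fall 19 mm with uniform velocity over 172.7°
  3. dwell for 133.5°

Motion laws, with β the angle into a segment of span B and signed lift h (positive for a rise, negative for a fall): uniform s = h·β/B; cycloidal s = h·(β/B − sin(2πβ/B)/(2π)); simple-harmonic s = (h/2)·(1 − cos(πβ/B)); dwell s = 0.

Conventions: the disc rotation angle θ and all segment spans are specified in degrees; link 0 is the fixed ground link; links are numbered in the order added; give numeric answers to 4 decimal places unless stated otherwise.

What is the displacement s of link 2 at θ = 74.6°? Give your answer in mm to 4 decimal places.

segment 1 (0° to 53.8°, cycloidal, h = 19) is passed completely: s = 0.0000 + (19) = 19.0000
θ = 74.6° falls in segment 2 (53.8° to 226.5°, uniform, h = -19): β = 74.6 − 53.8 = 20.8°, B = 172.7°; Δs = -19·20.8/172.7 = -2.2884; s = 19.0000 − 2.2884 = 16.7116

16.7116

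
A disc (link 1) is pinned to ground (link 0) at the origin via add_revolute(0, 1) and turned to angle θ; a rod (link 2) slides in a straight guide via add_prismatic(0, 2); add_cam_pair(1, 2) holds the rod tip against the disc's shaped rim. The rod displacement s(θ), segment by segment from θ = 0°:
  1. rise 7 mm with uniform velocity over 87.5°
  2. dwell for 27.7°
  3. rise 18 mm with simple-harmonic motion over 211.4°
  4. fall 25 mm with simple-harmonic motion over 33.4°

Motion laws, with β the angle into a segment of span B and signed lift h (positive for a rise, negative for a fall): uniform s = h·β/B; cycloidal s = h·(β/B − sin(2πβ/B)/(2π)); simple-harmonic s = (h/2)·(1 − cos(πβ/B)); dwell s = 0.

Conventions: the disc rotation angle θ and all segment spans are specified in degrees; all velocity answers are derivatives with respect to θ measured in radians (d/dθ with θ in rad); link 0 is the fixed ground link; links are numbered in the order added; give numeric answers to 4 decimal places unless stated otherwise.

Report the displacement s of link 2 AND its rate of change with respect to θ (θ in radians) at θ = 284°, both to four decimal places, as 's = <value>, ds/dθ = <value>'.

segment 1 (0° to 87.5°, uniform, h = 7) is passed completely: s = 0.0000 + (7) = 7.0000
segment 2 (87.5° to 115.2°, dwell): s unchanged at 7.0000
θ = 284° falls in segment 3 (115.2° to 326.6°, simple-harmonic, h = 18): β = 284 − 115.2 = 168.8°, B = 211.4°; Δs = 18/2·(1 − cos(π·0.7985)) = 16.2559; s = 7.0000 + 16.2559 = 23.2559
velocity in seg [115.2°–326.6°] (simple-harmonic), θ in radians: β = 168.8° = 2.9461 rad, B = 211.4° = 3.6896 rad; ds/dθ = (πh/(2B)) sin(πβ/B) = (π·18/(2·3.6896)) sin(π·0.7985) = 4.533746 mm/rad

s = 23.2559, ds/dθ = 4.5337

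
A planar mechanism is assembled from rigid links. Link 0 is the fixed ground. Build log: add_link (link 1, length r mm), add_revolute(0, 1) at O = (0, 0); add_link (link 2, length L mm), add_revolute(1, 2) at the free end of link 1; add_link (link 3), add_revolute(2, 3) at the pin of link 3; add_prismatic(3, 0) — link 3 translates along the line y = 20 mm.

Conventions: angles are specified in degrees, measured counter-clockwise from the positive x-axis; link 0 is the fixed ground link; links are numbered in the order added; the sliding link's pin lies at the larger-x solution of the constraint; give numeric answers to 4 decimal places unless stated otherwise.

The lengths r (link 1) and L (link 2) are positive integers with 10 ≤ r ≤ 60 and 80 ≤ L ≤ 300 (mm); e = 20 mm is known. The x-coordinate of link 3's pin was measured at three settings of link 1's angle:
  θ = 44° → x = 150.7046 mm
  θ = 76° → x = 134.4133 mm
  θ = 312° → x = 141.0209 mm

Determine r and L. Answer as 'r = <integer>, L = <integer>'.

constraint per measurement: (x − r cos θ)² + (r sin θ − e)² = L²
subtracting the θ₁ and θ₂ equations cancels the r² and L² terms:
r = (x₁² − x₂²) / (2[(x₁cos θ₁ + e sin θ₁) − (x₂cos θ₂ + e sin θ₂)]) = 33.0002 → r = 33
L² = (x₁ − r cos θ₁)² + (r sin θ₁ − e)² = 16129.0115 → L = 127.0000 → L = 127
check at θ₃=312°: x = 141.0209 (printed 141.0209) ✓

r = 33, L = 127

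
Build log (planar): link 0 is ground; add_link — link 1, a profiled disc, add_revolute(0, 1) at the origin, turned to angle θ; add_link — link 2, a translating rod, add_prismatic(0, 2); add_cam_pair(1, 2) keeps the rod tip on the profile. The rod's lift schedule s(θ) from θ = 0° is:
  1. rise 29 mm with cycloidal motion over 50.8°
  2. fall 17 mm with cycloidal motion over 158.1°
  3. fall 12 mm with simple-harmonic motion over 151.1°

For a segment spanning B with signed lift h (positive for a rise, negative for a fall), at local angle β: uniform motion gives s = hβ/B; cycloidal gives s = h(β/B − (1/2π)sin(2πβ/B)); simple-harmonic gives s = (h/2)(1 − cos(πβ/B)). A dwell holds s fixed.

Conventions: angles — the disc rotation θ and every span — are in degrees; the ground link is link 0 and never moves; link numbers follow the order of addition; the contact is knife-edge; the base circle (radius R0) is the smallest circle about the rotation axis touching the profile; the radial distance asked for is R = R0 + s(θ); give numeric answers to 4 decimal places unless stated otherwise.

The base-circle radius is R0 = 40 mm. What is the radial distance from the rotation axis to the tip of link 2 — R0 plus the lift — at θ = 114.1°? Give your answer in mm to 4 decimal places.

seg 1 [0°–50.8°] cycloidal, h=29: full span → s += 29 → s = 29.0000
seg 2 [50.8°–208.9°] cycloidal, h=-17: θ=114.1° here. β=63.3, B=158.1. -17·(0.4004 − sin(2π·0.4004)/(2π)) = -5.2213 → s = 23.7787
R = R0 + s = 40 + 23.7787 = 63.7787

63.7787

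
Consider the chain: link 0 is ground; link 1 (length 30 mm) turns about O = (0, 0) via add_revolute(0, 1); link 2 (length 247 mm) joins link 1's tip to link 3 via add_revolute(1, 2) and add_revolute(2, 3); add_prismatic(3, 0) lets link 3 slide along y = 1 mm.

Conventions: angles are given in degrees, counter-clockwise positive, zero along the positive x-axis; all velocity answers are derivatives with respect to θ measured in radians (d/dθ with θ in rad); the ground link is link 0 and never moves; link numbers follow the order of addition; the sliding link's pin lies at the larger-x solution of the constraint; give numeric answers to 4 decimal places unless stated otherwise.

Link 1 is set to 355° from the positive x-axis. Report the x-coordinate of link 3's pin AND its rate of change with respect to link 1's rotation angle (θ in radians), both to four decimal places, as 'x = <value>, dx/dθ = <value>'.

geometry: r = 30 mm, L = 247 mm, e = 1 mm
crank pin P = (r cos θ, r sin θ) = (29.885841, -2.614672)
h = r sin θ − e = -2.614672 − 1 = -3.614672
x = r cos θ + √(L² − h²) = 29.885841 + 246.973549 = 276.859390
dx/dθ = −r sin θ − h·r cos θ/√(L² − h²) (θ in radians; h = -3.614672) = 3.052078

x = 276.8594, dx/dθ = 3.0521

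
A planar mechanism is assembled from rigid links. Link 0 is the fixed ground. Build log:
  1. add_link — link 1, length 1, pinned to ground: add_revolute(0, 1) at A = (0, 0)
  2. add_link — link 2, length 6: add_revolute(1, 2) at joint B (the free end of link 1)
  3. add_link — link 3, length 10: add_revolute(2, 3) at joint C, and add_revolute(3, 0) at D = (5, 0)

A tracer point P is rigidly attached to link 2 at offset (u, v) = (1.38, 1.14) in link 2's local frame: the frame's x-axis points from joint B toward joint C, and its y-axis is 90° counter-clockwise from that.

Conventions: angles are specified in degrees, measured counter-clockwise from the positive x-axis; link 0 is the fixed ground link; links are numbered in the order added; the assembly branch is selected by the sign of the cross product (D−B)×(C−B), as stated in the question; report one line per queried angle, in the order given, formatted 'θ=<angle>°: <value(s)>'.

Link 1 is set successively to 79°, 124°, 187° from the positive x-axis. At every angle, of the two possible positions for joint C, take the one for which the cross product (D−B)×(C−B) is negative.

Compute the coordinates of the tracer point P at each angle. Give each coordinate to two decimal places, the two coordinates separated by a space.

A=(0,0), D=(5.00,0)
θ=79°: B = A + 1.00·(cos79°, sin79°) = (0.1908, 0.9816)
θ=79°: |BD| = 4.9084
θ=79°: circle(B,6.00) ∩ circle(D,10.00): a=-4.0653, h=4.4128
θ=79°:   candidates: C₊=(-2.9099,6.1183) cross=21.660; C₋=(-4.6749,-2.5290) cross=-21.660
θ=79°:   branch - wants cross < 0 → take C=(-4.6749,-2.5290) (cross=-21.660)
θ=79°: ex = (C−B)/|BC| = (-0.8110,-0.5851); ey = (0.5851,-0.8110)
θ=79°: P = B + 1.38·ex + 1.14·ey = (-0.2613,-0.7503)
θ=124°: B = A + 1.00·(cos124°, sin124°) = (-0.5592, 0.8290)
θ=124°: |BD| = 5.6207
θ=124°: circle(B,6.00) ∩ circle(D,10.00): a=-2.8829, h=5.2620
θ=124°:   candidates: C₊=(-2.6345,6.4587) cross=29.576; C₋=(-4.1867,-3.9502) cross=-29.576
θ=124°:   branch - wants cross < 0 → take C=(-4.1867,-3.9502) (cross=-29.576)
θ=124°: ex = (C−B)/|BC| = (-0.6046,-0.7965); ey = (0.7965,-0.6046)
θ=124°: P = B + 1.38·ex + 1.14·ey = (-0.4855,-0.9594)
θ=187°: B = A + 1.00·(cos187°, sin187°) = (-0.9925, -0.1219)
θ=187°: |BD| = 5.9938
θ=187°: circle(B,6.00) ∩ circle(D,10.00): a=-2.3420, h=5.5241
θ=187°:   candidates: C₊=(-3.4464,5.3534) cross=33.110; C₋=(-3.2217,-5.6924) cross=-33.110
θ=187°:   branch - wants cross < 0 → take C=(-3.2217,-5.6924) (cross=-33.110)
θ=187°: ex = (C−B)/|BC| = (-0.3715,-0.9284); ey = (0.9284,-0.3715)
θ=187°: P = B + 1.38·ex + 1.14·ey = (-0.4469,-1.8266)

θ=79°: -0.26 -0.75
θ=124°: -0.49 -0.96
θ=187°: -0.45 -1.83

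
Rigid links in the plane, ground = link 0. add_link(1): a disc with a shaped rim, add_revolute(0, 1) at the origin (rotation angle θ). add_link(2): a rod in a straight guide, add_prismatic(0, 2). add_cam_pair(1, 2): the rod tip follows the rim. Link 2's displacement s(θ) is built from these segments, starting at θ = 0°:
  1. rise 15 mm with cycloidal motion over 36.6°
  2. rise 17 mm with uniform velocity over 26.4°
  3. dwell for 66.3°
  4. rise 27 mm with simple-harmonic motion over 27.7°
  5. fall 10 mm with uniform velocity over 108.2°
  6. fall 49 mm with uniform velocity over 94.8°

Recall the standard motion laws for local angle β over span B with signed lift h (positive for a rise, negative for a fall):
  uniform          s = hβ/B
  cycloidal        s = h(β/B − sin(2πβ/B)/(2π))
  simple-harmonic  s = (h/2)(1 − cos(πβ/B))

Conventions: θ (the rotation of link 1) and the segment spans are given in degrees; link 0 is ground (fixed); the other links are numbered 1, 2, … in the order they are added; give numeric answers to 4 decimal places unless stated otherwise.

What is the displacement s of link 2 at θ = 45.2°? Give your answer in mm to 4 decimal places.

segment 1 (0° to 36.6°, cycloidal, h = 15) is passed completely: s = 0.0000 + (15) = 15.0000
θ = 45.2° falls in segment 2 (36.6° to 63°, uniform, h = 17): β = 45.2 − 36.6 = 8.6°, B = 26.4°; Δs = 17·8.6/26.4 = 5.5379; s = 15.0000 + 5.5379 = 20.5379

20.5379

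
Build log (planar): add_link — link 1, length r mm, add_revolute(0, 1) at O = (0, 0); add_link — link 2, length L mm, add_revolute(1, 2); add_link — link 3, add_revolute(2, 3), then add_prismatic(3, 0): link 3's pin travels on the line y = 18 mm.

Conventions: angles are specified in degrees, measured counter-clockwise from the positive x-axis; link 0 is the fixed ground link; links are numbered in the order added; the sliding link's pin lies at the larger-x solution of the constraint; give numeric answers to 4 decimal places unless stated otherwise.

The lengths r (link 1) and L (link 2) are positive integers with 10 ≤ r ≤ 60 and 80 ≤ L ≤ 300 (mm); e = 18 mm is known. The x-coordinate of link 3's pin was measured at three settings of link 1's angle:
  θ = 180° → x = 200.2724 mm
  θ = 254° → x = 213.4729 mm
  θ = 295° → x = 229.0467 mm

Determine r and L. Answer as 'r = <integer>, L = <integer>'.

constraint per measurement: (x − r cos θ)² + (r sin θ − e)² = L²
subtracting the θ₁ and θ₂ equations cancels the r² and L² terms:
r = (x₁² − x₂²) / (2[(x₁cos θ₁ + e sin θ₁) − (x₂cos θ₂ + e sin θ₂)]) = 21.9999 → r = 22
L² = (x₁ − r cos θ₁)² + (r sin θ₁ − e)² = 49729.0198 → L = 223.0000 → L = 223
check at θ₃=295°: x = 229.0467 (printed 229.0467) ✓

r = 22, L = 223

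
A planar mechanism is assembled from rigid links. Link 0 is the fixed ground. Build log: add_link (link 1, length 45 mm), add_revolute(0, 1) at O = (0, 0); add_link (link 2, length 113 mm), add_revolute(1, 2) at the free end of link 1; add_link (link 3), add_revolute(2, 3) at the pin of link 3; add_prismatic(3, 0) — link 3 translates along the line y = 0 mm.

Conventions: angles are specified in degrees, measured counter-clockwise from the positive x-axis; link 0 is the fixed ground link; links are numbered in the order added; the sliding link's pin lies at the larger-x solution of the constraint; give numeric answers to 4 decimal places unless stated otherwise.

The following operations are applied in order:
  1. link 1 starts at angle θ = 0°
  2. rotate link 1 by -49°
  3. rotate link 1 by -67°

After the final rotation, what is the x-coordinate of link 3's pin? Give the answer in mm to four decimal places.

geometry: r = 45 mm, L = 113 mm, e = 0 mm; θ starts at 0°
rotate link 1 by -49°: θ ← 0° -49° = -49°
rotate link 1 by -67°: θ ← -49° -67° = -116°
crank pin P = (r cos θ, r sin θ) = (-19.726702, -40.445732)
h = r sin θ − e = -40.445732 − 0 = -40.445732
x = r cos θ + √(L² − h²) = -19.726702 + 105.513709 = 85.787007

85.7870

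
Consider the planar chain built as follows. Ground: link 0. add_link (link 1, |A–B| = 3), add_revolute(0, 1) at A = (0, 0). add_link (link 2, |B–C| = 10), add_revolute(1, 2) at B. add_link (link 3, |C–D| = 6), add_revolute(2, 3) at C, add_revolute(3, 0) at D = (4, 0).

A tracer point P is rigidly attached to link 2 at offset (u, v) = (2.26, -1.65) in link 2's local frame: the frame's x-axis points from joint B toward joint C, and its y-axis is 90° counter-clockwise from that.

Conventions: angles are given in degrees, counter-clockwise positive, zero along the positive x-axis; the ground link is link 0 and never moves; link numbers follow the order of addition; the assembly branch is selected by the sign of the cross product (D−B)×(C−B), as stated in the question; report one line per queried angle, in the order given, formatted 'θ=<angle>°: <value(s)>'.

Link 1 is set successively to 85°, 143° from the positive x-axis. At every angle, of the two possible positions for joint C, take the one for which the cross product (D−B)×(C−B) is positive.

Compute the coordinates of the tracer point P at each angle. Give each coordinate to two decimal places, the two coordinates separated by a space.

A=(0,0), D=(4.00,0)
θ=85°: B = A + 3.00·(cos85°, sin85°) = (0.2615, 2.9886)
θ=85°: |BD| = 4.7863
θ=85°: circle(B,10.00) ∩ circle(D,6.00): a=9.0789, h=4.1920
θ=85°:   candidates: C₊=(9.9705,0.5940) cross=20.064; C₋=(4.7355,-5.9548) cross=-20.064
θ=85°:   branch + wants cross > 0 → take C=(9.9705,0.5940) (cross=20.064)
θ=85°: ex = (C−B)/|BC| = (0.9709,-0.2395); ey = (0.2395,0.9709)
θ=85°: P = B + 2.26·ex + -1.65·ey = (2.0606,0.8454)
θ=143°: B = A + 3.00·(cos143°, sin143°) = (-2.3959, 1.8054)
θ=143°: |BD| = 6.6458
θ=143°: circle(B,10.00) ∩ circle(D,6.00): a=8.1380, h=5.8115
θ=143°:   candidates: C₊=(7.0148,5.1876) cross=38.622; C₋=(3.8572,-5.9983) cross=-38.622
θ=143°:   branch + wants cross > 0 → take C=(7.0148,5.1876) (cross=38.622)
θ=143°: ex = (C−B)/|BC| = (0.9411,0.3382); ey = (-0.3382,0.9411)
θ=143°: P = B + 2.26·ex + -1.65·ey = (0.2890,1.0170)

θ=85°: 2.06 0.85
θ=143°: 0.29 1.02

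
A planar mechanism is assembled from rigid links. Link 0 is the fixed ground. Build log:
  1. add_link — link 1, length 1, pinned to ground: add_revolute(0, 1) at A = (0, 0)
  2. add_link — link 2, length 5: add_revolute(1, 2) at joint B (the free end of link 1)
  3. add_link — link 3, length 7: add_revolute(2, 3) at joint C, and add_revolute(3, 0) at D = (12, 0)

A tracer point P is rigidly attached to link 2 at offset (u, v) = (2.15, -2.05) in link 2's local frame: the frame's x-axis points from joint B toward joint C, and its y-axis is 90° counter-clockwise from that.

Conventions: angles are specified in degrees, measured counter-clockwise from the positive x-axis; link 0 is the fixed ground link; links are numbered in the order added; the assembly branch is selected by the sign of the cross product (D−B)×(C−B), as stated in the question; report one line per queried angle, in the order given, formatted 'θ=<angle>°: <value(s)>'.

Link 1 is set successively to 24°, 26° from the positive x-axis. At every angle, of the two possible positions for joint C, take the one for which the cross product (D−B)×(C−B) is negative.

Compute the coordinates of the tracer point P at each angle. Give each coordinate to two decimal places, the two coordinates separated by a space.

A=(0,0), D=(12.00,0)
θ=24°: B = A + 1.00·(cos24°, sin24°) = (0.9135, 0.4067)
θ=24°: |BD| = 11.0939
θ=24°: circle(B,5.00) ∩ circle(D,7.00): a=4.4653, h=2.2497
θ=24°:   candidates: C₊=(5.4583,2.4912) cross=24.958; C₋=(5.2933,-2.0052) cross=-24.958
θ=24°:   branch - wants cross < 0 → take C=(5.2933,-2.0052) (cross=-24.958)
θ=24°: ex = (C−B)/|BC| = (0.8760,-0.4824); ey = (0.4824,0.8760)
θ=24°: P = B + 2.15·ex + -2.05·ey = (1.8080,-2.4261)
θ=26°: B = A + 1.00·(cos26°, sin26°) = (0.8988, 0.4384)
θ=26°: |BD| = 11.1099
θ=26°: circle(B,5.00) ∩ circle(D,7.00): a=4.4748, h=2.2307
θ=26°:   candidates: C₊=(5.4581,2.4908) cross=24.783; C₋=(5.2821,-1.9672) cross=-24.783
θ=26°:   branch - wants cross < 0 → take C=(5.2821,-1.9672) (cross=-24.783)
θ=26°: ex = (C−B)/|BC| = (0.8767,-0.4811); ey = (0.4811,0.8767)
θ=26°: P = B + 2.15·ex + -2.05·ey = (1.7973,-2.3932)

θ=24°: 1.81 -2.43
θ=26°: 1.80 -2.39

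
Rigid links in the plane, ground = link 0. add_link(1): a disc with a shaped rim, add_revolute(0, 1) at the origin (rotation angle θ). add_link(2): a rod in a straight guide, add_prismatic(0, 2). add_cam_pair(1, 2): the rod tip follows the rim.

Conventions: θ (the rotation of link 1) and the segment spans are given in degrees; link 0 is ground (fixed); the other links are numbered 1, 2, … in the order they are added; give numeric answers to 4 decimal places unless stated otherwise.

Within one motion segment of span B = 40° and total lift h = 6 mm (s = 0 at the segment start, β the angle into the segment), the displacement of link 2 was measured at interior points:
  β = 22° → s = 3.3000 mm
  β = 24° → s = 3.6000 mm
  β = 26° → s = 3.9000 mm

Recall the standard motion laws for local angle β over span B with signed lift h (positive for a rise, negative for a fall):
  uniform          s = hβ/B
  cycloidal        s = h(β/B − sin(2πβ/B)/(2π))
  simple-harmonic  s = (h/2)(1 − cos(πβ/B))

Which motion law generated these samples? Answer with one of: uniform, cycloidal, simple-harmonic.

candidates at β/B = r: uniform s = h·r (linear in β); cycloidal s = h·(r − sin(2πr)/(2π)); simple-harmonic s = (h/2)(1 − cos(πr))
β=22°: printed 3.3000 | uniform 3.3000, cycloidal 3.5951, simple-harmonic 3.4693
β=24°: printed 3.6000 | uniform 3.6000, cycloidal 4.1613, simple-harmonic 3.9271
β=26°: printed 3.9000 | uniform 3.9000, cycloidal 4.6726, simple-harmonic 4.3620
only one law matches every sample → uniform

uniform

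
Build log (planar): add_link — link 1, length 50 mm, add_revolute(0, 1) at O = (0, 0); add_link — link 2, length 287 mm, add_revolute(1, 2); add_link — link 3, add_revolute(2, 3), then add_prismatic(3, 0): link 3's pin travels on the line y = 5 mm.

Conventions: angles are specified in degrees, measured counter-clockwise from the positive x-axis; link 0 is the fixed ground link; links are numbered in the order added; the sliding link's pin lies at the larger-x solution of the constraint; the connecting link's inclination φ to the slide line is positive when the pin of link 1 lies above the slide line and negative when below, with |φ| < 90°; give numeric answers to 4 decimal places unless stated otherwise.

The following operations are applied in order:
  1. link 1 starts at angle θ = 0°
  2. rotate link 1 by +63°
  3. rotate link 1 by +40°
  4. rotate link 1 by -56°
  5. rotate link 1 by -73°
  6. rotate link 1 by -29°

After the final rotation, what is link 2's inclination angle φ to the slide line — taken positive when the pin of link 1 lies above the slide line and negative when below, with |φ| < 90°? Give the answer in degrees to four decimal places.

geometry: r = 50 mm, L = 287 mm, e = 5 mm; θ starts at 0°
rotate link 1 by +63°: θ ← 0° +63° = 63°
rotate link 1 by +40°: θ ← 63° +40° = 103°
rotate link 1 by -56°: θ ← 103° -56° = 47°
rotate link 1 by -73°: θ ← 47° -73° = -26°
rotate link 1 by -29°: θ ← -26° -29° = -55°
h = r sin θ − e = -40.957602 − 5 = -45.957602
sin φ = h / L = -45.957602 / 287 = -0.16013102
φ = arcsin(-0.16013102) = -9.214501°

-9.2145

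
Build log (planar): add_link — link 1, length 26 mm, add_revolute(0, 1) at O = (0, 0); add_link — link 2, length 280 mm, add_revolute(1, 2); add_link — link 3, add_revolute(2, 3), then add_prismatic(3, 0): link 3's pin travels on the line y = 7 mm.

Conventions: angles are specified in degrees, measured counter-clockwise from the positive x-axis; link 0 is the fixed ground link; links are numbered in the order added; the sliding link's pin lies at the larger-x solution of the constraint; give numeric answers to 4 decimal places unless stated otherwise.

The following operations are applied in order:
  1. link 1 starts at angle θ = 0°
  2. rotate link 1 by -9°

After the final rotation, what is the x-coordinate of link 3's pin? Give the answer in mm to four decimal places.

geometry: r = 26 mm, L = 280 mm, e = 7 mm; θ starts at 0°
rotate link 1 by -9°: θ ← 0° -9° = -9°
crank pin P = (r cos θ, r sin θ) = (25.679897, -4.067296)
h = r sin θ − e = -4.067296 − 7 = -11.067296
x = r cos θ + √(L² − h²) = 25.679897 + 279.781191 = 305.461088

305.4611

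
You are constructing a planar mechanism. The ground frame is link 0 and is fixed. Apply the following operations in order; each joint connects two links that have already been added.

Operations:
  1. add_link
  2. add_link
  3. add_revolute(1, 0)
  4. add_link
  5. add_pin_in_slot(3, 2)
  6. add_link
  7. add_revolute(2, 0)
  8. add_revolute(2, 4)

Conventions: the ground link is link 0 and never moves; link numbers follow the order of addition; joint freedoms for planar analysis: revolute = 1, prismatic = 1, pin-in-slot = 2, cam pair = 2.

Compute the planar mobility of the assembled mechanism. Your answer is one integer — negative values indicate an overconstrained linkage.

ground; <1,0,0>
#1 <2,0,0>
#2 <3,0,0>
R:1↔0 J1 <3,1,0>
#3 <4,1,0>
PS:3↔2 J2 <4,1,1>
#4 <5,1,1>
R:2↔0 J1 <5,2,1>
R:2↔4 J1 <5,3,1>
3×4 − 2×3 − 1×1 = 5

M = 5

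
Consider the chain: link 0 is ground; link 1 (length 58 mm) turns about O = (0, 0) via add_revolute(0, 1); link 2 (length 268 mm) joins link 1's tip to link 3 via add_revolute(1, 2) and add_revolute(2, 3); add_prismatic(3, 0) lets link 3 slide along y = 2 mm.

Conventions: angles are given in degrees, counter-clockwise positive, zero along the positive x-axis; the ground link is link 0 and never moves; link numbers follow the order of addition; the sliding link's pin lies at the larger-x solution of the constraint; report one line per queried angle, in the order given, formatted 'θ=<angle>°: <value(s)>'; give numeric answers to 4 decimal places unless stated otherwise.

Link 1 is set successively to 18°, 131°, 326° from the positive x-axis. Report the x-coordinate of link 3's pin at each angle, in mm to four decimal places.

geometry: r = 58 mm, L = 268 mm, e = 2 mm
θ=18°: crank pin P = (r cos θ, r sin θ) = (55.161278, 17.922986)
θ=18°: h = r sin θ − e = 17.922986 − 2 = 15.922986
θ=18°: x = r cos θ + √(L² − h²) = 55.161278 + 267.526557 = 322.687835
θ=131°: crank pin P = (r cos θ, r sin θ) = (-38.051424, 43.773156)
θ=131°: h = r sin θ − e = 43.773156 − 2 = 41.773156
θ=131°: x = r cos θ + √(L² − h²) = -38.051424 + 264.724392 = 226.672968
θ=326°: crank pin P = (r cos θ, r sin θ) = (48.084179, -32.433188)
θ=326°: h = r sin θ − e = -32.433188 − 2 = -34.433188
θ=326°: x = r cos θ + √(L² − h²) = 48.084179 + 265.778772 = 313.862951

θ=18°: 322.6878
θ=131°: 226.6730
θ=326°: 313.8630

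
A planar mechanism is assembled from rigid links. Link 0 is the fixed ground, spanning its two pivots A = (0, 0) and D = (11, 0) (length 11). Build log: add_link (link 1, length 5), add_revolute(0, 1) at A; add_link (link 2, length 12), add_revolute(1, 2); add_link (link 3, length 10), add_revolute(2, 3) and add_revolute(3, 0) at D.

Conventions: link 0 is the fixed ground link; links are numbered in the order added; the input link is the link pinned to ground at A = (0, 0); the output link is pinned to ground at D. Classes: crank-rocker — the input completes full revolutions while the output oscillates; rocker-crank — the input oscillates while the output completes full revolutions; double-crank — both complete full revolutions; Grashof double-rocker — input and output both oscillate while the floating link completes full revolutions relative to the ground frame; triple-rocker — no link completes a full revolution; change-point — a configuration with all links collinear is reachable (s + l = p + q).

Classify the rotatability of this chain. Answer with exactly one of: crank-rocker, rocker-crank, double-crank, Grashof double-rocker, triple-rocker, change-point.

lengths: ground=11, input=5, coupler=12, output=10
sorted: s=5 (shortest), l=12 (longest), p+q=21
s + l = 17 vs p + q = 21
s + l < p + q (Grashof) with shortest = input link → crank-rocker

crank-rocker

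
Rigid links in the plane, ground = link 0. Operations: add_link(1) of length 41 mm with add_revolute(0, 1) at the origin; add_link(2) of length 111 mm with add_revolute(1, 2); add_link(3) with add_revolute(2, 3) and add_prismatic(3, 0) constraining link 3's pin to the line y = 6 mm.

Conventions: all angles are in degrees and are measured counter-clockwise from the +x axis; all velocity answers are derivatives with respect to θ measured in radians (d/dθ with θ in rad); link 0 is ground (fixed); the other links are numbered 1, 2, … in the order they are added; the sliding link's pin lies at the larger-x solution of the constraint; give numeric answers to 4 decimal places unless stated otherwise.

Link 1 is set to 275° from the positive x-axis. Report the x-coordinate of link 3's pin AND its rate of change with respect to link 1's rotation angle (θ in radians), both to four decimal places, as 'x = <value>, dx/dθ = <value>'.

geometry: r = 41 mm, L = 111 mm, e = 6 mm
crank pin P = (r cos θ, r sin θ) = (3.573385, -40.843983)
h = r sin θ − e = -40.843983 − 6 = -46.843983
x = r cos θ + √(L² − h²) = 3.573385 + 100.631214 = 104.204600
dx/dθ = −r sin θ − h·r cos θ/√(L² − h²) (θ in radians; h = -46.843983) = 42.507399

x = 104.2046, dx/dθ = 42.5074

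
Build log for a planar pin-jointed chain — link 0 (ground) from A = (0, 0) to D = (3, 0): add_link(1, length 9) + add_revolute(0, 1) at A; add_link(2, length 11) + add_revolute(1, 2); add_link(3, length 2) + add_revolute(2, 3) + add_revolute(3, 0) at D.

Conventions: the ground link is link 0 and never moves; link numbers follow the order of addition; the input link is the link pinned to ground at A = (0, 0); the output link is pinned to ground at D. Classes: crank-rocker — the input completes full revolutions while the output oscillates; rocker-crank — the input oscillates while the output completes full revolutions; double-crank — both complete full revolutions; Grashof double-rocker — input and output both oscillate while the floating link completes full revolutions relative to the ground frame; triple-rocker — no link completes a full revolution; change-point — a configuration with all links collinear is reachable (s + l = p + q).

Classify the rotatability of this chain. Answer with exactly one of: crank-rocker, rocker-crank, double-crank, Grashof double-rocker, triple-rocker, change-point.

lengths: ground=3, input=9, coupler=11, output=2
sorted: s=2 (shortest), l=11 (longest), p+q=12
s + l = 13 vs p + q = 12
s + l > p + q → non-Grashof → no link fully rotates → triple-rocker

triple-rocker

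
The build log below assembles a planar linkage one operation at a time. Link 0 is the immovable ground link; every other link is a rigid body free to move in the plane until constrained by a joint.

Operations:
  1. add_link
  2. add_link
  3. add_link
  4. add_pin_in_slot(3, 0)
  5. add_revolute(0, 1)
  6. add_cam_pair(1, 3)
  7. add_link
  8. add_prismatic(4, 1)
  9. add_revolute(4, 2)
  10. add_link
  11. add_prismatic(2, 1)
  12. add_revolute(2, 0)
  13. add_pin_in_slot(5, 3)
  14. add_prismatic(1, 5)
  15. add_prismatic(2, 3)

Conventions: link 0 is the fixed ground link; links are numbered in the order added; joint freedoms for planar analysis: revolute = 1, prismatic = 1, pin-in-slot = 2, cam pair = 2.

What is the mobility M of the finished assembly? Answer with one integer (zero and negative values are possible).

link 0 = ground. State L|J1|J2 = 1|0|0
+link1  2|0|0
+link2  3|0|0
+link3  4|0|0
PS(3,0) f=2→J2  4|0|1
R(0,1) f=1→J1  4|1|1
C(1,3) f=2→J2  4|1|2
+link4  5|1|2
P(4,1) f=1→J1  5|2|2
R(4,2) f=1→J1  5|3|2
+link5  6|3|2
P(2,1) f=1→J1  6|4|2
R(2,0) f=1→J1  6|5|2
PS(5,3) f=2→J2  6|5|3
P(1,5) f=1→J1  6|6|3
P(2,3) f=1→J1  6|7|3
M = 3(6−1)−2·7−3 = 15−14−3 = -2

M = -2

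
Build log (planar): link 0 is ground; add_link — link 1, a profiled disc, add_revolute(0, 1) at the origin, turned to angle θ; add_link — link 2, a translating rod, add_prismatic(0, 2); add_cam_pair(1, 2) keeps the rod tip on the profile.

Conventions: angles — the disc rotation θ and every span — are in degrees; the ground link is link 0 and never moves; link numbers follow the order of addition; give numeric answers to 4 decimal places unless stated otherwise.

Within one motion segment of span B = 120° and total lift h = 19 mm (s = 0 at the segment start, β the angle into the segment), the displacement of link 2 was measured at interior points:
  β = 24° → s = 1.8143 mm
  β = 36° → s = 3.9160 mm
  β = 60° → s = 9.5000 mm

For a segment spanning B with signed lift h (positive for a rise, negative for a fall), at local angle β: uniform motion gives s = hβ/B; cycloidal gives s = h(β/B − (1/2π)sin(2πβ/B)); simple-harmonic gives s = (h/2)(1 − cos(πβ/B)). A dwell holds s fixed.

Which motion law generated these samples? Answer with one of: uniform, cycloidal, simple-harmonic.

candidates at β/B = r: uniform s = h·r (linear in β); cycloidal s = h·(r − sin(2πr)/(2π)); simple-harmonic s = (h/2)(1 − cos(πr))
β=24°: printed 1.8143 | uniform 3.8000, cycloidal 0.9241, simple-harmonic 1.8143
β=36°: printed 3.9160 | uniform 5.7000, cycloidal 2.8241, simple-harmonic 3.9160
β=60°: printed 9.5000 | uniform 9.5000, cycloidal 9.5000, simple-harmonic 9.5000
only one law matches every sample → simple-harmonic

simple-harmonic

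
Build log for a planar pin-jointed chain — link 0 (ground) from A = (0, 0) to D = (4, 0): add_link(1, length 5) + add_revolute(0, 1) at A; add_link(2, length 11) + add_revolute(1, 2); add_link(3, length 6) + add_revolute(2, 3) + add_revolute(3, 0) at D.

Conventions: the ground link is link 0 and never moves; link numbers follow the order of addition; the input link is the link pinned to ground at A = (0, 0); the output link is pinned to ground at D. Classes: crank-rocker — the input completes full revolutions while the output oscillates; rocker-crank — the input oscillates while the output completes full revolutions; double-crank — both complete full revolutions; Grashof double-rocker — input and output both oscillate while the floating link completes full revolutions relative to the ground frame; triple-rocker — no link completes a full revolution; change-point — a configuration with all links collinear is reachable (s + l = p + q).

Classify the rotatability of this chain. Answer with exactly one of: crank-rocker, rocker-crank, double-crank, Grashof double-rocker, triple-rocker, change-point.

lengths: ground=4, input=5, coupler=11, output=6
sorted: s=4 (shortest), l=11 (longest), p+q=11
s + l = 15 vs p + q = 11
s + l > p + q → non-Grashof → no link fully rotates → triple-rocker

triple-rocker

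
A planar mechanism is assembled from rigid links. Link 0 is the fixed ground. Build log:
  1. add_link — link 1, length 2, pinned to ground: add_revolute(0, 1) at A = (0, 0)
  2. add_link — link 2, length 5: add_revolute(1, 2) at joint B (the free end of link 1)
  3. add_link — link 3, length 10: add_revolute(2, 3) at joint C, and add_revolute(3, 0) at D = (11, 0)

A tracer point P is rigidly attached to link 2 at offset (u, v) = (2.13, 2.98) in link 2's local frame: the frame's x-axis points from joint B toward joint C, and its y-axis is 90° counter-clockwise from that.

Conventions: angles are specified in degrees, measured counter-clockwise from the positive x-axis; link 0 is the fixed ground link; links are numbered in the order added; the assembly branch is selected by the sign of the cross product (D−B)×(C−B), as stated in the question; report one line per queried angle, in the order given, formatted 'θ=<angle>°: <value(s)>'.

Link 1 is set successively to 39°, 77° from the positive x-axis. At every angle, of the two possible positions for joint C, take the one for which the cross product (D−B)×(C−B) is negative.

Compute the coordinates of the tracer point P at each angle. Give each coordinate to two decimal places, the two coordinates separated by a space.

A=(0,0), D=(11.00,0)
θ=39°: B = A + 2.00·(cos39°, sin39°) = (1.5543, 1.2586)
θ=39°: |BD| = 9.5292
θ=39°: circle(B,5.00) ∩ circle(D,10.00): a=0.8293, h=4.9307
θ=39°:   candidates: C₊=(3.0276,6.0366) cross=46.986; C₋=(1.7251,-3.7384) cross=-46.986
θ=39°:   branch - wants cross < 0 → take C=(1.7251,-3.7384) (cross=-46.986)
θ=39°: ex = (C−B)/|BC| = (0.0342,-0.9994); ey = (0.9994,0.0342)
θ=39°: P = B + 2.13·ex + 2.98·ey = (4.6053,-0.7683)
θ=77°: B = A + 2.00·(cos77°, sin77°) = (0.4499, 1.9487)
θ=77°: |BD| = 10.7286
θ=77°: circle(B,5.00) ∩ circle(D,10.00): a=1.8689, h=4.6376
θ=77°:   candidates: C₊=(3.1301,6.1697) cross=49.754; C₋=(1.4454,-2.9512) cross=-49.754
θ=77°:   branch - wants cross < 0 → take C=(1.4454,-2.9512) (cross=-49.754)
θ=77°: ex = (C−B)/|BC| = (0.1991,-0.9800); ey = (0.9800,0.1991)
θ=77°: P = B + 2.13·ex + 2.98·ey = (3.7943,0.4547)

θ=39°: 4.61 -0.77
θ=77°: 3.79 0.45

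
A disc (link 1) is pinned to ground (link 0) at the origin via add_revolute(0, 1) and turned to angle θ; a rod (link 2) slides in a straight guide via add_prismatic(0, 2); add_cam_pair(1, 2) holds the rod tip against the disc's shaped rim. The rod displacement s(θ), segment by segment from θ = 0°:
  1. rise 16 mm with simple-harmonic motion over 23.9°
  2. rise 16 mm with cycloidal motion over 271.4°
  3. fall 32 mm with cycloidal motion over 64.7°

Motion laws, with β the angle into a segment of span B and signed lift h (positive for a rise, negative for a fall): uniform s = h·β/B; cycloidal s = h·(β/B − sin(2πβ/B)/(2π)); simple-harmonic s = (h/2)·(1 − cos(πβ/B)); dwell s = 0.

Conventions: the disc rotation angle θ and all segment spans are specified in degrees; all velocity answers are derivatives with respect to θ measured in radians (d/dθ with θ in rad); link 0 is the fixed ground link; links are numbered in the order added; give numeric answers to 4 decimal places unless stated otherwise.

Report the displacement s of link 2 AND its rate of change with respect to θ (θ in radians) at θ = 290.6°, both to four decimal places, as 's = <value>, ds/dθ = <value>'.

segment 1 (0° to 23.9°, simple-harmonic, h = 16) is passed completely: s = 0.0000 + (16) = 16.0000
θ = 290.6° falls in segment 2 (23.9° to 295.3°, cycloidal, h = 16): β = 290.6 − 23.9 = 266.7°, B = 271.4°; Δs = 16·(0.9827 − sin(2π·0.9827)/(2π)) = 15.9995; s = 16.0000 + 15.9995 = 31.9995
velocity in seg [23.9°–295.3°] (cycloidal), θ in radians: β = 266.7° = 4.6548 rad, B = 271.4° = 4.7368 rad; ds/dθ = (h/B)(1 − cos(2πβ/B)) = (16/4.7368)(1 − cos(2π·0.9827)) = 0.019976 mm/rad

s = 31.9995, ds/dθ = 0.0200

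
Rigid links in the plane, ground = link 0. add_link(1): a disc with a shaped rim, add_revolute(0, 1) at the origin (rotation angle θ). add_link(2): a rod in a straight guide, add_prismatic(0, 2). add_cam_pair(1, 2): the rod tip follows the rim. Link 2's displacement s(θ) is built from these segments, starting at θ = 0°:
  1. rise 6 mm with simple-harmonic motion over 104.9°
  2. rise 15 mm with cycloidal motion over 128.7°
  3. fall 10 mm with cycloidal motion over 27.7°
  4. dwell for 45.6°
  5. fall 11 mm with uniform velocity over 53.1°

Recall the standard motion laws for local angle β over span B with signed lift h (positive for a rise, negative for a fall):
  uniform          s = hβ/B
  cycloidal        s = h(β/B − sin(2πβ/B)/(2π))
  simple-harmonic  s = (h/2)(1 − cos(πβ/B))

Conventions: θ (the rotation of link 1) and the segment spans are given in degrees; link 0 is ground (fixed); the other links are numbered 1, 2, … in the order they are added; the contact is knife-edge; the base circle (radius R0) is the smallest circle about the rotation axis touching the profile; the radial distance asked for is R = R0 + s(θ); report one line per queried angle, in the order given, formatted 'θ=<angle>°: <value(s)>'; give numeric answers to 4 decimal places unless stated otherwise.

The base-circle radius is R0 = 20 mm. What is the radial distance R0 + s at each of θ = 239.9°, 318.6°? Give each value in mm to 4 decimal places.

segment 1 (0° to 104.9°, simple-harmonic, h = 6) is passed completely: s = 0.0000 + (6) = 6.0000
segment 2 (104.9° to 233.6°, cycloidal, h = 15) is passed completely: s = 6.0000 + (15) = 21.0000
θ = 239.9° falls in segment 3 (233.6° to 261.3°, cycloidal, h = -10): β = 239.9 − 233.6 = 6.3°, B = 27.7°; Δs = -10·(0.2274 − sin(2π·0.2274)/(2π)) = -0.6988; s = 21.0000 − 0.6988 = 20.3012
segment 3 (233.6° to 261.3°, cycloidal, h = -10) is passed completely: s = 21.0000 + (-10) = 11.0000
segment 4 (261.3° to 306.9°, dwell): s unchanged at 11.0000
θ = 318.6° falls in segment 5 (306.9° to 360°, uniform, h = -11): β = 318.6 − 306.9 = 11.7°, B = 53.1°; Δs = -11·11.7/53.1 = -2.4237; s = 11.0000 − 2.4237 = 8.5763
θ=239.9°: R = R0 + s = 20 + 20.3012 = 40.3012
θ=318.6°: R = R0 + s = 20 + 8.5763 = 28.5763

θ=239.9°: 40.3012
θ=318.6°: 28.5763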